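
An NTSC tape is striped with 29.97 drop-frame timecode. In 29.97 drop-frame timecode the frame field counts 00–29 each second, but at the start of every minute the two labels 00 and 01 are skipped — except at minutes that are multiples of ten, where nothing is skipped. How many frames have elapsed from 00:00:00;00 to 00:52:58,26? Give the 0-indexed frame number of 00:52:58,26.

95272

Complete 10-minute blocks: 5, each 17982 frames → 89910.
Remaining 2 whole minutes in the current block: 1800 + 1 × 1798 = 3598 frames.
Within the current minute: 58 × 30 + 26 − 2 = 1764 (labels ;00/;01 skipped at this minute). Total = 89910 + 3598 + 1764 = 95272.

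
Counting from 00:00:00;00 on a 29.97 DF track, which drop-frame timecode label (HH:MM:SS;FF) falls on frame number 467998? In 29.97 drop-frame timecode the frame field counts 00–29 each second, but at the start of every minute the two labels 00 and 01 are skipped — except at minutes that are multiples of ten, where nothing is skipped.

04:20:15;16

Each 10-minute DF block holds 10 × 60 × 30 − 9 × 2 = 17982 frames. 467998 ÷ 17982 → 26 full blocks, remainder 466.
Within the partial block the first minute is 1800 frames and each further minute 1798, so 0 further minute boundaries passed. Total skipped labels = 18 × 26 + 2 × 0 = 468.
Non-drop label index = 467998 + 468 = 468466; at 30 labels/s that is 04:20:15:16, i.e. DF 04:20:15;16.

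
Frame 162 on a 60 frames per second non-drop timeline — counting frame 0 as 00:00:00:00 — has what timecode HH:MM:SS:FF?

00:00:02:42

162 ÷ 60 = 2 full seconds, remainder 42 frames.
2 s = 0 h 0 min 2 s.
Timecode: 00:00:02:42.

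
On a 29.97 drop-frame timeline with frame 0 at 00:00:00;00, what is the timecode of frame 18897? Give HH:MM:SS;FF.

Ten DF minutes hold 17982 frames, so frame 18897 lies in block 1 (frames 17982–35963) with 915 frames into that block.
The block's first minute is 1800 frames and the rest 1798 each; 915 frames reaches minute 0, so 1 × 18 + 0 × 2 = 18 labels have been skipped so far.
Adding those back, label number 18897 + 18 = 18915 at 30 labels/s is 630 s + 15 f = 0 h 10 min 30 s frame 15, i.e. 00:10:30;15.

00:10:30;15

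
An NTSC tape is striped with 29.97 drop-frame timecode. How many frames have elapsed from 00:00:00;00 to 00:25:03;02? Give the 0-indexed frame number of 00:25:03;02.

As if non-drop at 30 labels/s: (0 × 3600 + 25 × 60 + 3) × 30 + 2 = 45092.
Minute boundaries passed: 25; those not divisible by 10: 25 − 2 = 23; dropped labels = 2 × 23 = 46.
Actual frame index = 45092 − 46 = 45046.

45046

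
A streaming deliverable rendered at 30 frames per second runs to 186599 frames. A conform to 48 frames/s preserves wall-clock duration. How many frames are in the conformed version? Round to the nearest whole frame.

298558 frames

Frames at target rate = 186599 × (48) / (30) = 1492792/5 ≈ 298558.400.
Nearest whole frame: 298558.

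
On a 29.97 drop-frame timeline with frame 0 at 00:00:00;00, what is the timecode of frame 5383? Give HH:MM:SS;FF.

00:02:59;17

Ten DF minutes hold 17982 frames, so frame 5383 lies in block 0 (frames 0–17981) with 5383 frames into that block.
The block's first minute is 1800 frames and the rest 1798 each; 5383 frames reaches minute 2, so 0 × 18 + 2 × 2 = 4 labels have been skipped so far.
Adding those back, label number 5383 + 4 = 5387 at 30 labels/s is 179 s + 17 f = 0 h 2 min 59 s frame 17, i.e. 00:02:59;17.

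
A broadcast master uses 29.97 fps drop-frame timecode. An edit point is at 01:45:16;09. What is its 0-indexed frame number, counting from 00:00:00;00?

As if non-drop at 30 labels/s: (1 × 3600 + 45 × 60 + 16) × 30 + 9 = 189489.
Minute boundaries passed: 105; those not divisible by 10: 105 − 10 = 95; dropped labels = 2 × 95 = 190.
Actual frame index = 189489 − 190 = 189299.

189299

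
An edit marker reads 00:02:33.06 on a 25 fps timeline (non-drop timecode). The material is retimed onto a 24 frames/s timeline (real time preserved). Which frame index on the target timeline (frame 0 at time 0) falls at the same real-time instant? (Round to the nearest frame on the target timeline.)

Source frame index: (0×3600 + 2×60 + 33) × 25 + 6 = 3831.
Real time: 3831 / (25) = 3831/25 s.
Target frame: (3831/25) × (24) = 91944/25 ≈ 3677.760 → 3678.

frame 3678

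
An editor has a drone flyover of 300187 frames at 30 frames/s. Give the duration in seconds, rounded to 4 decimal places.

Running time = 300187 × 1/30 = 300187/30 s ≈ 10006.2333 s.

10006.2333 seconds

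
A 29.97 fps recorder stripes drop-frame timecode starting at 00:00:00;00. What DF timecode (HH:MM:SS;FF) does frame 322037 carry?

Ten DF minutes hold 17982 frames, so frame 322037 lies in block 17 (frames 305694–323675) with 16343 frames into that block.
The block's first minute is 1800 frames and the rest 1798 each; 16343 frames reaches minute 9, so 17 × 18 + 9 × 2 = 324 labels have been skipped so far.
Adding those back, label number 322037 + 324 = 322361 at 30 labels/s is 10745 s + 11 f = 2 h 59 min 5 s frame 11, i.e. 02:59:05;11.

02:59:05;11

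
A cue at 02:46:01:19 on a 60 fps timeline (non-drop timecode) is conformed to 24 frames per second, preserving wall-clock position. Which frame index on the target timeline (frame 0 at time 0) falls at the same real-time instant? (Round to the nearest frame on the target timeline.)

frame 239072

Source frame index: (2×3600 + 46×60 + 1) × 60 + 19 = 597679.
Real time: 597679 / (60) = 597679/60 s.
Target frame: (597679/60) × (24) = 1195358/5 ≈ 239071.600 → 239072.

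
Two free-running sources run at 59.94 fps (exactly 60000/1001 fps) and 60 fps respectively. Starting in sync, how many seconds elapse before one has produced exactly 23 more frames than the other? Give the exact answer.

23023/60 seconds

The gap grows by |60 − 60000/1001| = 60/1001 frames per second.
Time for a 23-frame gap: 23 ÷ (60/1001) = 23023/60 s.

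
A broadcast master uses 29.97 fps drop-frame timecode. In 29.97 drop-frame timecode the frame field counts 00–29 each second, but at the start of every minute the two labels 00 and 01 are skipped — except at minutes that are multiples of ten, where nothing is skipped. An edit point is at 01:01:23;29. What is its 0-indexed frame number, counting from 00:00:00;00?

Complete 10-minute blocks: 6, each 17982 frames → 107892.
Remaining 1 whole minute in the current block: 1800 + 0 × 1798 = 1800 frames.
Within the current minute: 23 × 30 + 29 − 2 = 717 (labels ;00/;01 skipped at this minute). Total = 107892 + 1800 + 717 = 110409.

110409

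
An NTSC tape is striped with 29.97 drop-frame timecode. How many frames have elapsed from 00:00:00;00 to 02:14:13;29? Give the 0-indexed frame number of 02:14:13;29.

Complete 10-minute blocks: 13, each 17982 frames → 233766.
Remaining 4 whole minutes in the current block: 1800 + 3 × 1798 = 7194 frames.
Within the current minute: 13 × 30 + 29 − 2 = 417 (labels ;00/;01 skipped at this minute). Total = 233766 + 7194 + 417 = 241377.

241377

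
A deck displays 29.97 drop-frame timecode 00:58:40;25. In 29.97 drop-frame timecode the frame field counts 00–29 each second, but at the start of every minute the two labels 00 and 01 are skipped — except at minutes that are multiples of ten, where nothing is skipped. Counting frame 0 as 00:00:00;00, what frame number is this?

Complete 10-minute blocks: 5, each 17982 frames → 89910.
Remaining 8 whole minutes in the current block: 1800 + 7 × 1798 = 14386 frames.
Within the current minute: 40 × 30 + 25 − 2 = 1223 (labels ;00/;01 skipped at this minute). Total = 89910 + 14386 + 1223 = 105519.

105519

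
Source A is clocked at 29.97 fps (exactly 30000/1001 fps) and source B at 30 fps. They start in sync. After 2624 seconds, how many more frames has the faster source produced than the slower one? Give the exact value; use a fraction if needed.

A emits 30000/1001 × 2624 = 78720000/1001 frames; B emits 30 × 2624 = 78720.
Difference = 78720/1001 frames (≈ 78.6414); B is ahead of A.

78720/1001 frames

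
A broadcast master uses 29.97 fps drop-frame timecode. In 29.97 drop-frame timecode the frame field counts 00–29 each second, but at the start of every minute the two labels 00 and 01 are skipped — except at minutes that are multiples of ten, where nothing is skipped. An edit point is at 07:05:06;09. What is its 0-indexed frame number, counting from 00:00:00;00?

764423

As if non-drop at 30 labels/s: (7 × 3600 + 5 × 60 + 6) × 30 + 9 = 765189.
Minute boundaries passed: 425; those not divisible by 10: 425 − 42 = 383; dropped labels = 2 × 383 = 766.
Actual frame index = 765189 − 766 = 764423.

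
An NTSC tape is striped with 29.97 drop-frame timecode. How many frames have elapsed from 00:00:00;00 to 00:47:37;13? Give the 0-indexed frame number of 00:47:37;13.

As if non-drop at 30 labels/s: (0 × 3600 + 47 × 60 + 37) × 30 + 13 = 85723.
Minute boundaries passed: 47; those not divisible by 10: 47 − 4 = 43; dropped labels = 2 × 43 = 86.
Actual frame index = 85723 − 86 = 85637.

85637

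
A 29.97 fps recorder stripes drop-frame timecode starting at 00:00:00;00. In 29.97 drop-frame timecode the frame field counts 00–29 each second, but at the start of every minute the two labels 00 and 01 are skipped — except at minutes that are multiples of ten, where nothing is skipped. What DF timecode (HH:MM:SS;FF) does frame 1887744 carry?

Each 10-minute DF block holds 10 × 60 × 30 − 9 × 2 = 17982 frames. 1887744 ÷ 17982 → 104 full blocks, remainder 17616.
Within the partial block the first minute is 1800 frames and each further minute 1798, so 9 further minute boundaries passed. Total skipped labels = 18 × 104 + 2 × 9 = 1890.
Non-drop label index = 1887744 + 1890 = 1889634; at 30 labels/s that is 17:29:47:24, i.e. DF 17:29:47;24.

17:29:47;24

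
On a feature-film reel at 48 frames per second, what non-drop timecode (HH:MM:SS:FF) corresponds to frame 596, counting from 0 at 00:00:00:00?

00:00:12:20

596 ÷ 48 = 12 full seconds, remainder 20 frames.
12 s = 0 h 0 min 12 s.
Timecode: 00:00:12:20.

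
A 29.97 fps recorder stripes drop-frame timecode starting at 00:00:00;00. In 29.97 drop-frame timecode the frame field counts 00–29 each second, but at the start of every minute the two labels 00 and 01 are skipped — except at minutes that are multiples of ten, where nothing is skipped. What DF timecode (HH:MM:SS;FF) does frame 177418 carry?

Each 10-minute DF block holds 10 × 60 × 30 − 9 × 2 = 17982 frames. 177418 ÷ 17982 → 9 full blocks, remainder 15580.
Within the partial block the first minute is 1800 frames and each further minute 1798, so 8 further minute boundaries passed. Total skipped labels = 18 × 9 + 2 × 8 = 178.
Non-drop label index = 177418 + 178 = 177596; at 30 labels/s that is 01:38:39:26, i.e. DF 01:38:39;26.

01:38:39;26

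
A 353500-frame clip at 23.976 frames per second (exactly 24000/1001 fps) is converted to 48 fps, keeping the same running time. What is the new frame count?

Target frames = source frames × (target rate / source rate) = 353500 × (48)/(24000/1001) = 353500 × 1001/500 = 707707.

707707 frames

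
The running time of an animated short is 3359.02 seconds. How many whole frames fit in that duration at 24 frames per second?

Frames = 3359.02 × 24 = 2015412/25 ≈ 80616.4800.
Complete frames: 80616.

80616 frames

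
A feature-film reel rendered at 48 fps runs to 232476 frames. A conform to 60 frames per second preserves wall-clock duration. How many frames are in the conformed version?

290595 frames

Target frames = source frames × (target rate / source rate) = 232476 × (60)/(48) = 232476 × 5/4 = 290595.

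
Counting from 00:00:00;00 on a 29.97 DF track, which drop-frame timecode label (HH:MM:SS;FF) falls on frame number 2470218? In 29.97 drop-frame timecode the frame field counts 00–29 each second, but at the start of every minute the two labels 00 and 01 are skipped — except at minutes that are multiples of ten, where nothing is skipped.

Each 10-minute DF block holds 10 × 60 × 30 − 9 × 2 = 17982 frames. 2470218 ÷ 17982 → 137 full blocks, remainder 6684.
Within the partial block the first minute is 1800 frames and each further minute 1798, so 3 further minute boundaries passed. Total skipped labels = 18 × 137 + 2 × 3 = 2472.
Non-drop label index = 2470218 + 2472 = 2472690; at 30 labels/s that is 22:53:43:00, i.e. DF 22:53:43;00.

22:53:43;00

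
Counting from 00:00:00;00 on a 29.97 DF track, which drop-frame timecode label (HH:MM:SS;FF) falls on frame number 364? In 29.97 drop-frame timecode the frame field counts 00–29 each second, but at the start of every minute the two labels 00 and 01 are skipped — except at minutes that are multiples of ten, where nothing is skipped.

Ten DF minutes hold 17982 frames, so frame 364 lies in block 0 (frames 0–17981) with 364 frames into that block.
The block's first minute is 1800 frames and the rest 1798 each; 364 frames reaches minute 0, so 0 × 18 + 0 × 2 = 0 labels have been skipped so far.
Adding those back, label number 364 + 0 = 364 at 30 labels/s is 12 s + 4 f = 0 h 0 min 12 s frame 4, i.e. 00:00:12;04.

00:00:12;04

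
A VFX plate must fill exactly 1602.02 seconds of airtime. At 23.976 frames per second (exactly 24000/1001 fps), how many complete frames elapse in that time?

38410 frames

Frames = 1602.02 × 24000/1001 = 5492640/143 ≈ 38410.0699.
Complete frames: 38410.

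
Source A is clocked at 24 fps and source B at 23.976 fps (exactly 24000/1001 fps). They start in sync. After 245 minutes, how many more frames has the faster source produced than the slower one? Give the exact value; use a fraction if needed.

245 min = 14700 s.
A emits 24 × 14700 = 352800 frames; B emits 24000/1001 × 14700 = 50400000/143.
Difference = 50400/143 frames (≈ 352.4476); B is behind A.

50400/143 frames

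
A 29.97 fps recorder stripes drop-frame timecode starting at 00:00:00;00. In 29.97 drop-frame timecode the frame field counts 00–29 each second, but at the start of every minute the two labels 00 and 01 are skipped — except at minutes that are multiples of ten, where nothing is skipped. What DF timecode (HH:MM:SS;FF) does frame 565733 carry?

05:14:36;19

Each 10-minute DF block holds 10 × 60 × 30 − 9 × 2 = 17982 frames. 565733 ÷ 17982 → 31 full blocks, remainder 8291.
Within the partial block the first minute is 1800 frames and each further minute 1798, so 4 further minute boundaries passed. Total skipped labels = 18 × 31 + 2 × 4 = 566.
Non-drop label index = 565733 + 566 = 566299; at 30 labels/s that is 05:14:36:19, i.e. DF 05:14:36;19.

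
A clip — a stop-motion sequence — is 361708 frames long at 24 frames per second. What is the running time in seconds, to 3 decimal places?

Running time = 361708 × 1/24 = 90427/6 s ≈ 15071.167 s.

15071.167 seconds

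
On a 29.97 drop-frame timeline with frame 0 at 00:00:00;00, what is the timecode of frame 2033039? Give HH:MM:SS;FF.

Ten DF minutes hold 17982 frames, so frame 2033039 lies in block 113 (frames 2031966–2049947) with 1073 frames into that block.
The block's first minute is 1800 frames and the rest 1798 each; 1073 frames reaches minute 0, so 113 × 18 + 0 × 2 = 2034 labels have been skipped so far.
Adding those back, label number 2033039 + 2034 = 2035073 at 30 labels/s is 67835 s + 23 f = 18 h 50 min 35 s frame 23, i.e. 18:50:35;23.

18:50:35;23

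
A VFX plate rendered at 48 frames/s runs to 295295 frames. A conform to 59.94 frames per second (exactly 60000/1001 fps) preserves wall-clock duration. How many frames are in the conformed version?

368750 frames

Target frames = source frames × (target rate / source rate) = 295295 × (60000/1001)/(48) = 295295 × 1250/1001 = 368750.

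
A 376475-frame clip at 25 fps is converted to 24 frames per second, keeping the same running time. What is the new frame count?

Target frames = source frames × (target rate / source rate) = 376475 × (24)/(25) = 376475 × 24/25 = 361416.

361416 frames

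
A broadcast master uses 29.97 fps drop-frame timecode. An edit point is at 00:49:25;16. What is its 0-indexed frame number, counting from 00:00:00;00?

88876

Complete 10-minute blocks: 4, each 17982 frames → 71928.
Remaining 9 whole minutes in the current block: 1800 + 8 × 1798 = 16184 frames.
Within the current minute: 25 × 30 + 16 − 2 = 764 (labels ;00/;01 skipped at this minute). Total = 71928 + 16184 + 764 = 88876.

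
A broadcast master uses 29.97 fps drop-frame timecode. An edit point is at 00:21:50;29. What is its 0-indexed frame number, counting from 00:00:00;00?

39291

As if non-drop at 30 labels/s: (0 × 3600 + 21 × 60 + 50) × 30 + 29 = 39329.
Minute boundaries passed: 21; those not divisible by 10: 21 − 2 = 19; dropped labels = 2 × 19 = 38.
Actual frame index = 39329 − 38 = 39291.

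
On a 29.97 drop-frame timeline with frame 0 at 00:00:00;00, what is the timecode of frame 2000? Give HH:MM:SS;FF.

Each 10-minute DF block holds 10 × 60 × 30 − 9 × 2 = 17982 frames. 2000 ÷ 17982 → 0 full blocks, remainder 2000.
Within the partial block the first minute is 1800 frames and each further minute 1798, so 1 further minute boundary passed. Total skipped labels = 18 × 0 + 2 × 1 = 2.
Non-drop label index = 2000 + 2 = 2002; at 30 labels/s that is 00:01:06:22, i.e. DF 00:01:06;22.

00:01:06;22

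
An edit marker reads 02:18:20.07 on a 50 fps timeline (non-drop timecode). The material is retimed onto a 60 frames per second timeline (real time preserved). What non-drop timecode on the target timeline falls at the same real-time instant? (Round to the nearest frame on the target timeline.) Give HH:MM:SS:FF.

Source frame index: (2×3600 + 18×60 + 20) × 50 + 7 = 415007.
Real time: 415007 / (50) = 415007/50 s.
Target frame: (415007/50) × (60) = 2490042/5 ≈ 498008.400 → 498008.
At 60 labels/s: frame 498008 → 02:18:20:08.

02:18:20:08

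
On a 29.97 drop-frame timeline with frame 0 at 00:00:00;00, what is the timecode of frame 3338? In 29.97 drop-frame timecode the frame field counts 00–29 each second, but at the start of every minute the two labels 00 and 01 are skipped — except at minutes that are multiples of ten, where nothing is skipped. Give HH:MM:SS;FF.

00:01:51;10

Each 10-minute DF block holds 10 × 60 × 30 − 9 × 2 = 17982 frames. 3338 ÷ 17982 → 0 full blocks, remainder 3338.
Within the partial block the first minute is 1800 frames and each further minute 1798, so 1 further minute boundary passed. Total skipped labels = 18 × 0 + 2 × 1 = 2.
Non-drop label index = 3338 + 2 = 3340; at 30 labels/s that is 00:01:51:10, i.e. DF 00:01:51;10.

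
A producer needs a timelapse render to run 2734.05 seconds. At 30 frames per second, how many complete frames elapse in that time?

82021 frames

Frames = 2734.05 × 30 = 164043/2 ≈ 82021.5000.
Complete frames: 82021.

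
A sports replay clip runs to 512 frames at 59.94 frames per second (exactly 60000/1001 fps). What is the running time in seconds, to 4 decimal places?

Running time = 512 × 1001/60000 = 16016/1875 s ≈ 8.5419 s.

8.5419 seconds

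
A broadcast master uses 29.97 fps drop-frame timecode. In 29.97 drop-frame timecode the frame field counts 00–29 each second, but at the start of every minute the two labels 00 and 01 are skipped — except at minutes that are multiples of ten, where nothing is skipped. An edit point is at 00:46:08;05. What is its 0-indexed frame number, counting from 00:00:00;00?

As if non-drop at 30 labels/s: (0 × 3600 + 46 × 60 + 8) × 30 + 5 = 83045.
Minute boundaries passed: 46; those not divisible by 10: 46 − 4 = 42; dropped labels = 2 × 42 = 84.
Actual frame index = 83045 − 84 = 82961.

82961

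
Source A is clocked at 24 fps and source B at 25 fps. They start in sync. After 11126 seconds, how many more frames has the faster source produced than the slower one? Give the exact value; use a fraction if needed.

11126 frames

A emits 24 × 11126 = 267024 frames; B emits 25 × 11126 = 278150.
Difference = 11126 frames; B is ahead of A.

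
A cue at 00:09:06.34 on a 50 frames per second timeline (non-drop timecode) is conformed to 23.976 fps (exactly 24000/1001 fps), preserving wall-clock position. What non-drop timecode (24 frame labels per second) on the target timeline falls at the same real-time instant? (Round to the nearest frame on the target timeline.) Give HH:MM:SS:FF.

00:09:06:03

Source frame index: (0×3600 + 9×60 + 6) × 50 + 34 = 27334.
Real time: 27334 / (50) = 13667/25 s.
Target frame: (13667/25) × (24000/1001) = 13120320/1001 ≈ 13107.213 → 13107.
At 24 labels/s: frame 13107 → 00:09:06:03.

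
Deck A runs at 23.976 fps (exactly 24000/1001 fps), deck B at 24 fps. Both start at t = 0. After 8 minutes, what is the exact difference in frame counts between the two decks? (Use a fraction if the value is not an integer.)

11520/1001 frames

8 min = 480 s.
A emits 24000/1001 × 480 = 11520000/1001 frames; B emits 24 × 480 = 11520.
Difference = 11520/1001 frames (≈ 11.5085); B is ahead of A.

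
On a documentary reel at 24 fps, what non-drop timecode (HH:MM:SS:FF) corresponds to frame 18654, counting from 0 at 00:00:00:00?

18654 ÷ 24 = 777 full seconds, remainder 6 frames.
777 s = 0 h 12 min 57 s.
Timecode: 00:12:57:06.

00:12:57:06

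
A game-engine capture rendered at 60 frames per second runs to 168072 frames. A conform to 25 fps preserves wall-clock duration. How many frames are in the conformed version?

70030 frames

Target frames = source frames × (target rate / source rate) = 168072 × (25)/(60) = 168072 × 5/12 = 70030.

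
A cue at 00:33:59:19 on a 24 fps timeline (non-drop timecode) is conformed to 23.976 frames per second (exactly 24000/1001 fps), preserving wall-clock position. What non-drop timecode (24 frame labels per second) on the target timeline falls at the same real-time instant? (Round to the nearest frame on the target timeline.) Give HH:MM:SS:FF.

Source frame index: (0×3600 + 33×60 + 59) × 24 + 19 = 48955.
Real time: 48955 / (24) = 48955/24 s.
Target frame: (48955/24) × (24000/1001) = 48955000/1001 ≈ 48906.094 → 48906.
At 24 labels/s: frame 48906 → 00:33:57:18.

00:33:57:18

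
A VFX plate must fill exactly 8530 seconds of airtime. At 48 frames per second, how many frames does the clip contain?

409440 frames

Frames = 8530 × 48 = 409440.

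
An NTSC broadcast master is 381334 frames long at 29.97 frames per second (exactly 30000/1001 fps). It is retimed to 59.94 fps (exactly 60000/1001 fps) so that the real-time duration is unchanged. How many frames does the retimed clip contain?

Target frames = source frames × (target rate / source rate) = 381334 × (60000/1001)/(30000/1001) = 381334 × 2 = 762668.

762668 frames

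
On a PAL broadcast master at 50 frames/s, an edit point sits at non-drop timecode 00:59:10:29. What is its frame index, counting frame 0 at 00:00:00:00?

Total seconds to the label: (0 × 3600 + 59 × 60 + 10) = 3550.
Frame index = 3550 × 50 + 29 = 177529.

frame 177529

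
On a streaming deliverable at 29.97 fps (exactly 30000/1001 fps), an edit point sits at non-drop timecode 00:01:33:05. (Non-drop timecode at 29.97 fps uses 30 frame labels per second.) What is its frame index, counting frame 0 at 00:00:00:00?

2795

Total seconds to the label: (0 × 3600 + 1 × 60 + 33) = 93.
Frame index = 93 × 30 + 5 = 2795.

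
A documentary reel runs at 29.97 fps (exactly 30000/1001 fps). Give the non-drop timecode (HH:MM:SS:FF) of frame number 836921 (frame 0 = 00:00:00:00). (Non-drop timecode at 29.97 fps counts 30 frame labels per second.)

836921 ÷ 30 = 27897 full seconds, remainder 11 frames.
27897 s = 7 h 44 min 57 s.
Timecode: 07:44:57:11.

07:44:57:11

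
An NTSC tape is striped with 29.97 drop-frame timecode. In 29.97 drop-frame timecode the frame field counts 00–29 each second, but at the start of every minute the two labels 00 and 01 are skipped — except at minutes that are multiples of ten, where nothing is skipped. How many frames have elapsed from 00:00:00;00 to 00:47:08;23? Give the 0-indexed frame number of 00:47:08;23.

As if non-drop at 30 labels/s: (0 × 3600 + 47 × 60 + 8) × 30 + 23 = 84863.
Minute boundaries passed: 47; those not divisible by 10: 47 − 4 = 43; dropped labels = 2 × 43 = 86.
Actual frame index = 84863 − 86 = 84777.

84777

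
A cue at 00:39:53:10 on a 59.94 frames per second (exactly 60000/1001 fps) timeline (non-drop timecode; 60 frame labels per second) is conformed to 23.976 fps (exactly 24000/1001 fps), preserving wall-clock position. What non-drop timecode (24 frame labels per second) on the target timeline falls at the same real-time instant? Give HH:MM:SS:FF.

Source frame index: (0×3600 + 39×60 + 53) × 60 + 10 = 143590.
Real time: 143590 / (60000/1001) = 14373359/6000 s.
Target frame: (14373359/6000) × (24000/1001) = 57436.
At 24 labels/s: frame 57436 → 00:39:53:04.

00:39:53:04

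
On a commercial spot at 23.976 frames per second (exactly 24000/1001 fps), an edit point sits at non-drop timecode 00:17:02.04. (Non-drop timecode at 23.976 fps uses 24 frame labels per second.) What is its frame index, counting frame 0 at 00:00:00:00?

Total seconds to the label: (0 × 3600 + 17 × 60 + 2) = 1022.
Frame index = 1022 × 24 + 4 = 24532.

24532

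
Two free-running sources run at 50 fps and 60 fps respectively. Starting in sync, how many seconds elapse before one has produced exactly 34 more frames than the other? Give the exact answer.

3.4 seconds

The gap grows by |60 − 50| = 10 frames per second.
Time for a 34-frame gap: 34 ÷ (10) = 3.4 s.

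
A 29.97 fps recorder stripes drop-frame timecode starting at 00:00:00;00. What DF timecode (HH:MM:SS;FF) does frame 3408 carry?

00:01:53;20

Each 10-minute DF block holds 10 × 60 × 30 − 9 × 2 = 17982 frames. 3408 ÷ 17982 → 0 full blocks, remainder 3408.
Within the partial block the first minute is 1800 frames and each further minute 1798, so 1 further minute boundary passed. Total skipped labels = 18 × 0 + 2 × 1 = 2.
Non-drop label index = 3408 + 2 = 3410; at 30 labels/s that is 00:01:53:20, i.e. DF 00:01:53;20.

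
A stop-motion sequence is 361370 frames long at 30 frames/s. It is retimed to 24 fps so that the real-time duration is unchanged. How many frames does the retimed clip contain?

Target frames = source frames × (target rate / source rate) = 361370 × (24)/(30) = 361370 × 4/5 = 289096.

289096 frames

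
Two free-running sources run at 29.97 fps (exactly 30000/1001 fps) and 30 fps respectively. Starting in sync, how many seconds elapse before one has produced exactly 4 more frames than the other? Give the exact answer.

2002/15 seconds

The gap grows by |30 − 30000/1001| = 30/1001 frames per second.
Time for a 4-frame gap: 4 ÷ (30/1001) = 2002/15 s.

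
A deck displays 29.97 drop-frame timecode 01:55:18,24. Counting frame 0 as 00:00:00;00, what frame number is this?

207356

As if non-drop at 30 labels/s: (1 × 3600 + 55 × 60 + 18) × 30 + 24 = 207564.
Minute boundaries passed: 115; those not divisible by 10: 115 − 11 = 104; dropped labels = 2 × 104 = 208.
Actual frame index = 207564 − 208 = 207356.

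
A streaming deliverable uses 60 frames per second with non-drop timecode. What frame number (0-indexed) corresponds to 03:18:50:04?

Total seconds to the label: (3 × 3600 + 18 × 60 + 50) = 11930.
Frame index = 11930 × 60 + 4 = 715804.

715804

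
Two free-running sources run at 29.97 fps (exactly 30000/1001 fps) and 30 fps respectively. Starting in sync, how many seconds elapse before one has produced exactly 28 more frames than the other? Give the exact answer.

14014/15 seconds

The gap grows by |30 − 30000/1001| = 30/1001 frames per second.
Time for a 28-frame gap: 28 ÷ (30/1001) = 14014/15 s.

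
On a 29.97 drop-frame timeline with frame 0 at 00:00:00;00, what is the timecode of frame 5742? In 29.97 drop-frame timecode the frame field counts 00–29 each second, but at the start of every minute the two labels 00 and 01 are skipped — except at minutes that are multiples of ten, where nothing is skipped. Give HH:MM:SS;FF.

Each 10-minute DF block holds 10 × 60 × 30 − 9 × 2 = 17982 frames. 5742 ÷ 17982 → 0 full blocks, remainder 5742.
Within the partial block the first minute is 1800 frames and each further minute 1798, so 3 further minute boundaries passed. Total skipped labels = 18 × 0 + 2 × 3 = 6.
Non-drop label index = 5742 + 6 = 5748; at 30 labels/s that is 00:03:11:18, i.e. DF 00:03:11;18.

00:03:11;18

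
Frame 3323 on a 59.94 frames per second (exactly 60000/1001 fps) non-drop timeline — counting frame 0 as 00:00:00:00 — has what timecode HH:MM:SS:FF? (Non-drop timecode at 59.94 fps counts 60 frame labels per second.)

00:00:55:23

3323 ÷ 60 = 55 full seconds, remainder 23 frames.
55 s = 0 h 0 min 55 s.
Timecode: 00:00:55:23.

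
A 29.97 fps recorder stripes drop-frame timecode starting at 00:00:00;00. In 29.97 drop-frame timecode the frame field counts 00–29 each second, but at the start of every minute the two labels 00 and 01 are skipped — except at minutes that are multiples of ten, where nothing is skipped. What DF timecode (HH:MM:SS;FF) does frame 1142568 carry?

10:35:23;22

Each 10-minute DF block holds 10 × 60 × 30 − 9 × 2 = 17982 frames. 1142568 ÷ 17982 → 63 full blocks, remainder 9702.
Within the partial block the first minute is 1800 frames and each further minute 1798, so 5 further minute boundaries passed. Total skipped labels = 18 × 63 + 2 × 5 = 1144.
Non-drop label index = 1142568 + 1144 = 1143712; at 30 labels/s that is 10:35:23:22, i.e. DF 10:35:23;22.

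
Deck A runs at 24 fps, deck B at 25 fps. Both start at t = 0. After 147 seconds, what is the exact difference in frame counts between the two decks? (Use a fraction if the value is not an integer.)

A emits 24 × 147 = 3528 frames; B emits 25 × 147 = 3675.
Difference = 147 frames; B is ahead of A.

147 frames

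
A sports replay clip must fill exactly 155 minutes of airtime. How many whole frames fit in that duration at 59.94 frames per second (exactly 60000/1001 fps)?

155 min = 9300 s.
Frames = 9300 × 60000/1001 = 558000000/1001 ≈ 557442.5574.
Complete frames: 557442.

557442 frames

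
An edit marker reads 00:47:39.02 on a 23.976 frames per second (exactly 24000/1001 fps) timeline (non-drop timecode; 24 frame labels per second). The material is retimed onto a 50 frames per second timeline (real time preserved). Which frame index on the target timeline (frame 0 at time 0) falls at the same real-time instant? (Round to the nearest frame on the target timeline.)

Source frame index: (0×3600 + 47×60 + 39) × 24 + 2 = 68618.
Real time: 68618 / (24000/1001) = 34343309/12000 s.
Target frame: (34343309/12000) × (50) = 34343309/240 ≈ 143097.121 → 143097.

frame 143097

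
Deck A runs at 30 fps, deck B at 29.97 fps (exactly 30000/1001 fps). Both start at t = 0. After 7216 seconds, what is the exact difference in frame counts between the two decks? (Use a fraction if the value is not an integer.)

A emits 30 × 7216 = 216480 frames; B emits 30000/1001 × 7216 = 19680000/91.
Difference = 19680/91 frames (≈ 216.2637); B is behind A.

19680/91 frames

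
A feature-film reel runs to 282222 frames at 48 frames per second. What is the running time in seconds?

5879.625 seconds

Running time = 282222 / (48) = 5879.625 s.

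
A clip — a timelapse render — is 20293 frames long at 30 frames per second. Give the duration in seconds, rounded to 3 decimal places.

676.433 seconds

Running time = 20293 × 1/30 = 20293/30 s ≈ 676.433 s.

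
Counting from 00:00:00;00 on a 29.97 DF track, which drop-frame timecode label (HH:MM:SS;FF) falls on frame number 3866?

Ten DF minutes hold 17982 frames, so frame 3866 lies in block 0 (frames 0–17981) with 3866 frames into that block.
The block's first minute is 1800 frames and the rest 1798 each; 3866 frames reaches minute 2, so 0 × 18 + 2 × 2 = 4 labels have been skipped so far.
Adding those back, label number 3866 + 4 = 3870 at 30 labels/s is 129 s + 0 f = 0 h 2 min 9 s frame 0, i.e. 00:02:09;00.

00:02:09;00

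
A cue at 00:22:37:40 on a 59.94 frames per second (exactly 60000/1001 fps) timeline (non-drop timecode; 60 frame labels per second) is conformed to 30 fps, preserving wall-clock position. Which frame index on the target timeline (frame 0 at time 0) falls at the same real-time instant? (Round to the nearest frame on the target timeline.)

frame 40771

Source frame index: (0×3600 + 22×60 + 37) × 60 + 40 = 81460.
Real time: 81460 / (60000/1001) = 4077073/3000 s.
Target frame: (4077073/3000) × (30) = 4077073/100 ≈ 40770.730 → 40771.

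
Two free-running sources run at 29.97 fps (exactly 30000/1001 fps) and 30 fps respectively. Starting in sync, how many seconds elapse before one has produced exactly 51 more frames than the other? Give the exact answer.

The gap grows by |30 − 30000/1001| = 30/1001 frames per second.
Time for a 51-frame gap: 51 ÷ (30/1001) = 1701.7 s.

1701.7 seconds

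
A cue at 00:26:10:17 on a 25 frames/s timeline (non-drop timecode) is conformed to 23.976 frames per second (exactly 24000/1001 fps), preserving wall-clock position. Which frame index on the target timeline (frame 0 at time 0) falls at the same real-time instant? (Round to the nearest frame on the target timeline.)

Source frame index: (0×3600 + 26×60 + 10) × 25 + 17 = 39267.
Real time: 39267 / (25) = 39267/25 s.
Target frame: (39267/25) × (24000/1001) = 37696320/1001 ≈ 37658.661 → 37659.

frame 37659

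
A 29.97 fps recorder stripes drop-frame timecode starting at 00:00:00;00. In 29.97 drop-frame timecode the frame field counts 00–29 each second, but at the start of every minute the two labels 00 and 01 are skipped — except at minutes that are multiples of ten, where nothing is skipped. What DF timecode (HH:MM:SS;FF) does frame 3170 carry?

00:01:45;22

Ten DF minutes hold 17982 frames, so frame 3170 lies in block 0 (frames 0–17981) with 3170 frames into that block.
The block's first minute is 1800 frames and the rest 1798 each; 3170 frames reaches minute 1, so 0 × 18 + 1 × 2 = 2 labels have been skipped so far.
Adding those back, label number 3170 + 2 = 3172 at 30 labels/s is 105 s + 22 f = 0 h 1 min 45 s frame 22, i.e. 00:01:45;22.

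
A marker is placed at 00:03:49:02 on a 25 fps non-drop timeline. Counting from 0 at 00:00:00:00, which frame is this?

Total seconds to the label: (0 × 3600 + 3 × 60 + 49) = 229.
Frame index = 229 × 25 + 2 = 5727.

5727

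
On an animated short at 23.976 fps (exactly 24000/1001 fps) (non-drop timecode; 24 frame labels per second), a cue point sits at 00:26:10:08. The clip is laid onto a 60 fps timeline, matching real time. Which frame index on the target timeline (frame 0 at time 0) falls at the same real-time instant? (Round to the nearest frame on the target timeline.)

Source frame index: (0×3600 + 26×60 + 10) × 24 + 8 = 37688.
Real time: 37688 / (24000/1001) = 4715711/3000 s.
Target frame: (4715711/3000) × (60) = 4715711/50 ≈ 94314.220 → 94314.

frame 94314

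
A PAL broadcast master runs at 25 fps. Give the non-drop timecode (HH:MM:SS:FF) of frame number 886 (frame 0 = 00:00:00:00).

886 ÷ 25 = 35 full seconds, remainder 11 frames.
35 s = 0 h 0 min 35 s.
Timecode: 00:00:35:11.

00:00:35:11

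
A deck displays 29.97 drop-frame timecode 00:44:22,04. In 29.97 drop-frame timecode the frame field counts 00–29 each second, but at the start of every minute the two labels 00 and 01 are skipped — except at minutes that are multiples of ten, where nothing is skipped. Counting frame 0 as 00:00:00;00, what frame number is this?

79784

As if non-drop at 30 labels/s: (0 × 3600 + 44 × 60 + 22) × 30 + 4 = 79864.
Minute boundaries passed: 44; those not divisible by 10: 44 − 4 = 40; dropped labels = 2 × 40 = 80.
Actual frame index = 79864 − 80 = 79784.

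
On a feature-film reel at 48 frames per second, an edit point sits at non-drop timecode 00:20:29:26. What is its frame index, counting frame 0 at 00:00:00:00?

frame 59018

Total seconds to the label: (0 × 3600 + 20 × 60 + 29) = 1229.
Frame index = 1229 × 48 + 26 = 59018.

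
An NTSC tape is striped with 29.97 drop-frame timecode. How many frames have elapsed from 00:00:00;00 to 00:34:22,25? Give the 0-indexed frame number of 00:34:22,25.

Complete 10-minute blocks: 3, each 17982 frames → 53946.
Remaining 4 whole minutes in the current block: 1800 + 3 × 1798 = 7194 frames.
Within the current minute: 22 × 30 + 25 − 2 = 683 (labels ;00/;01 skipped at this minute). Total = 53946 + 7194 + 683 = 61823.

61823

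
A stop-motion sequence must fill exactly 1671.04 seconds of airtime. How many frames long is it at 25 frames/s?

Frames = 1671.04 × 25 = 41776.

41776 frames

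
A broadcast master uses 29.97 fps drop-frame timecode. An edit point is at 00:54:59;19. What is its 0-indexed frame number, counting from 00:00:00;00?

Complete 10-minute blocks: 5, each 17982 frames → 89910.
Remaining 4 whole minutes in the current block: 1800 + 3 × 1798 = 7194 frames.
Within the current minute: 59 × 30 + 19 − 2 = 1787 (labels ;00/;01 skipped at this minute). Total = 89910 + 7194 + 1787 = 98891.

98891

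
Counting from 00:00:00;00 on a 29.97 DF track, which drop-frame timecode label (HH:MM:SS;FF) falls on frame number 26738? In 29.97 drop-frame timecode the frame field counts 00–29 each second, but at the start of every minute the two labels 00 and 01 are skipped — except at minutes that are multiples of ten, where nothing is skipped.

Ten DF minutes hold 17982 frames, so frame 26738 lies in block 1 (frames 17982–35963) with 8756 frames into that block.
The block's first minute is 1800 frames and the rest 1798 each; 8756 frames reaches minute 4, so 1 × 18 + 4 × 2 = 26 labels have been skipped so far.
Adding those back, label number 26738 + 26 = 26764 at 30 labels/s is 892 s + 4 f = 0 h 14 min 52 s frame 4, i.e. 00:14:52;04.

00:14:52;04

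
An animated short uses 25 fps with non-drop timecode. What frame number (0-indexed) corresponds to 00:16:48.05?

25205

Total seconds to the label: (0 × 3600 + 16 × 60 + 48) = 1008.
Frame index = 1008 × 25 + 5 = 25205.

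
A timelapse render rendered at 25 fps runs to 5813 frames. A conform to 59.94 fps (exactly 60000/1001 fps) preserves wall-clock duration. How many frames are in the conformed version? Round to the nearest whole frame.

13937 frames

Frames at target rate = 5813 × (60000/1001) / (25) = 13951200/1001 ≈ 13937.263.
Nearest whole frame: 13937.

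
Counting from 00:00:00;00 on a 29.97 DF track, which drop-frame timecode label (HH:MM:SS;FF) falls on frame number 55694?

00:30:58;08

Ten DF minutes hold 17982 frames, so frame 55694 lies in block 3 (frames 53946–71927) with 1748 frames into that block.
The block's first minute is 1800 frames and the rest 1798 each; 1748 frames reaches minute 0, so 3 × 18 + 0 × 2 = 54 labels have been skipped so far.
Adding those back, label number 55694 + 54 = 55748 at 30 labels/s is 1858 s + 8 f = 0 h 30 min 58 s frame 8, i.e. 00:30:58;08.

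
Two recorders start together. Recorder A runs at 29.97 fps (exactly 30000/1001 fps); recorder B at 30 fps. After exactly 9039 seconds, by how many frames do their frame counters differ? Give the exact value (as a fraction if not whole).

271170/1001 frames

A emits 30000/1001 × 9039 = 271170000/1001 frames; B emits 30 × 9039 = 271170.
Difference = 271170/1001 frames (≈ 270.8991); B is ahead of A.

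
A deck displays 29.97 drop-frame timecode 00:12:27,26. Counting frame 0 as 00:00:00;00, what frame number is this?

Complete 10-minute blocks: 1, each 17982 frames → 17982.
Remaining 2 whole minutes in the current block: 1800 + 1 × 1798 = 3598 frames.
Within the current minute: 27 × 30 + 26 − 2 = 834 (labels ;00/;01 skipped at this minute). Total = 17982 + 3598 + 834 = 22414.

22414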